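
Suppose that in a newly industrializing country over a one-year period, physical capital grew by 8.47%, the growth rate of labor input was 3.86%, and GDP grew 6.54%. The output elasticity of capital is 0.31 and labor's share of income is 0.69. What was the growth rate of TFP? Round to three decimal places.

1.251%

Labor's share = 1 − 0.31 = 0.69.
Physical capital: 0.31 × 8.47 = 2.6257 pp.
Labor input: 0.69 × 3.86 = 2.6634 pp.
TFP growth = 6.54 − 5.2891 = 1.2509%.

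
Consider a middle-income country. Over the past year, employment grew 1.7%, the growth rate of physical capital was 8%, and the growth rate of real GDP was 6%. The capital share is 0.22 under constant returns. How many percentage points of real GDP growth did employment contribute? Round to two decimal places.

Labor's share = 1 − 0.22 = 0.78.
Contribution = share × growth = 0.78 × 1.7 = 1.326 pp.

1.33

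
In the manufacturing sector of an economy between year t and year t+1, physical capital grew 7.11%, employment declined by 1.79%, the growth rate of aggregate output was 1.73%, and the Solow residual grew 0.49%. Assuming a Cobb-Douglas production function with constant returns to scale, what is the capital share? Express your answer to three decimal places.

α = 0.340

gY = gA + α·gK + (1−α)·gL, so gY − gA − gL = α(gK − gL).
1.73 − 0.49 + 1.79 = α × (7.11 − (-1.79)).
3.03 = 8.9 α, so α = 0.34045.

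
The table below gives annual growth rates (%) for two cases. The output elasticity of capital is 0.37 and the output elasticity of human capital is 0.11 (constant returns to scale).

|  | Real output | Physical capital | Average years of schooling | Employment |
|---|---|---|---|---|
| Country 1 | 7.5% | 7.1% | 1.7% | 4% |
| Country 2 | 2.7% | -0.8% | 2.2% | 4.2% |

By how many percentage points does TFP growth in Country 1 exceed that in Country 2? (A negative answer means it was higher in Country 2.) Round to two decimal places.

Labor's share = 1 − 0.37 − 0.11 = 0.52.
Country 1: TFP = 7.5 − 2.627 − 0.187 − 2.08 = 2.606%.
Country 2: TFP = 2.7 + 0.296 − 0.242 − 2.184 = 0.57%.
Difference = 2.606 − (0.57) = 2.036 pp.

2.04 percentage points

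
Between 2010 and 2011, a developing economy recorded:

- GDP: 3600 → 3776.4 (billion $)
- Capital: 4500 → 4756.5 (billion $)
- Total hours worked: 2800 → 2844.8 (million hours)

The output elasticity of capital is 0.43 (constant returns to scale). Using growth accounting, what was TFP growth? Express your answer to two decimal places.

GDP growth = (3776.4 − 3600) / 3600 = 4.9%.
Capital growth = (4756.5 − 4500) / 4500 = 5.7%.
Total hours worked growth = (2844.8 − 2800) / 2800 = 1.6%.
Labor's share = 1 − 0.43 = 0.57.
Capital: 0.43 × 5.7 = 2.451 pp.
Total hours worked: 0.57 × 1.6 = 0.912 pp.
TFP growth = 4.9 − 3.363 = 1.537%.

1.54%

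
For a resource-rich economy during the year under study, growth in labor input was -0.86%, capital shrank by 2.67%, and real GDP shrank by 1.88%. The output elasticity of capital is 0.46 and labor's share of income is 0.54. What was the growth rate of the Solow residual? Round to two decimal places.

Labor's share = 1 − 0.46 = 0.54.
Capital: 0.46 × (-2.67) = -1.2282 pp.
Labor input: 0.54 × (-0.86) = -0.4644 pp.
TFP growth = -1.88 + 1.6926 = -0.1874%.

-0.19%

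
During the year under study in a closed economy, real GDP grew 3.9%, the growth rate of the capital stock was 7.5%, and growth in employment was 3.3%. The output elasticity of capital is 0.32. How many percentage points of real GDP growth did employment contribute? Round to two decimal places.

2.24

Labor's share = 1 − 0.32 = 0.68.
Contribution = share × growth = 0.68 × 3.3 = 2.244 pp.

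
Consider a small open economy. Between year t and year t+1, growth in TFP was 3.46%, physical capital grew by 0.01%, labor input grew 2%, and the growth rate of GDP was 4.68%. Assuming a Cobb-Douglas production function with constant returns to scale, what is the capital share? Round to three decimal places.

The capital share is 0.392.

gY = gA + α·gK + (1−α)·gL, so gY − gA − gL = α(gK − gL).
4.68 − 3.46 − 2 = α × (0.01 − 2).
-0.78 = -1.99 α, so α = 0.39196.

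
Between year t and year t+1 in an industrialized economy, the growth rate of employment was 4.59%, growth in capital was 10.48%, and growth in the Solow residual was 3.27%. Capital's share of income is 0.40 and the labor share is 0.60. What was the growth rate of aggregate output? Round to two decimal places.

10.22%

Labor's share = 1 − 0.4 = 0.6.
Capital: 0.4 × 10.48 = 4.192 pp.
Employment: 0.6 × 4.59 = 2.754 pp.
Output growth = 3.27 + 6.946 = 10.216%.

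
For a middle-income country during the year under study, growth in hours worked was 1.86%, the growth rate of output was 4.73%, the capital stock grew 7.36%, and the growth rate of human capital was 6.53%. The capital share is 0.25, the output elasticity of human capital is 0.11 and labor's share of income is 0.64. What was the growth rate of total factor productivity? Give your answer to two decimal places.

0.98%

Labor's share = 1 − 0.25 − 0.11 = 0.64.
The capital stock: 0.25 × 7.36 = 1.84 pp.
Human capital: 0.11 × 6.53 = 0.7183 pp.
Hours worked: 0.64 × 1.86 = 1.1904 pp.
TFP growth = 4.73 − 3.7487 = 0.9813%.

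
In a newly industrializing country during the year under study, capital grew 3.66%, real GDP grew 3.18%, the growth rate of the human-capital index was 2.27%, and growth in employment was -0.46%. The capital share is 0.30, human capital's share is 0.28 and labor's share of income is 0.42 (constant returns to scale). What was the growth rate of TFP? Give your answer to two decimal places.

1.64%

Labor's share = 1 − 0.3 − 0.28 = 0.42.
Capital: 0.3 × 3.66 = 1.098 pp.
The human-capital index: 0.28 × 2.27 = 0.6356 pp.
Employment: 0.42 × (-0.46) = -0.1932 pp.
TFP growth = 3.18 − 1.5404 = 1.6396%.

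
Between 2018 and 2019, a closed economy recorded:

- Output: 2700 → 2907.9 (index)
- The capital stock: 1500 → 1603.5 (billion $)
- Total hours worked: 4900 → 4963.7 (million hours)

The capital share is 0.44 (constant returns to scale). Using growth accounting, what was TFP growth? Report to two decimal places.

TFP growth was 3.94%.

Output growth = (2907.9 − 2700) / 2700 = 7.7%.
The capital stock growth = (1603.5 − 1500) / 1500 = 6.9%.
Total hours worked growth = (4963.7 − 4900) / 4900 = 1.3%.
Labor's share = 1 − 0.44 = 0.56.
The capital stock: 0.44 × 6.9 = 3.036 pp.
Total hours worked: 0.56 × 1.3 = 0.728 pp.
TFP growth = 7.7 − 3.764 = 3.936%.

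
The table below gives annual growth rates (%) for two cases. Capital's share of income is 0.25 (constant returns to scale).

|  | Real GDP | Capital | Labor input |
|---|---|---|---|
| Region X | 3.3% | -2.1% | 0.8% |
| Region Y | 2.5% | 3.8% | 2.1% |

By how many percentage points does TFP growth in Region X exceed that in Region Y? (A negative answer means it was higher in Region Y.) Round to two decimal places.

Labor's share = 1 − 0.25 = 0.75.
Region X: TFP = 3.3 + 0.525 − 0.6 = 3.225%.
Region Y: TFP = 2.5 − 0.95 − 1.575 = -0.025%.
Difference = 3.225 − (-0.025) = 3.25 pp.

3.25 percentage points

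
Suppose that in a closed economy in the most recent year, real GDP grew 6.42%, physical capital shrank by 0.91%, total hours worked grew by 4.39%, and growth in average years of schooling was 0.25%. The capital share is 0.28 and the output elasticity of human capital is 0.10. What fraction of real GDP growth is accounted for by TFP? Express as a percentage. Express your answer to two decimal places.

TFP accounted for 61.18% of growth.

Labor's share = 1 − 0.28 − 0.1 = 0.62.
Physical capital: 0.28 × (-0.91) = -0.2548 pp.
Average years of schooling: 0.1 × 0.25 = 0.025 pp.
Total hours worked: 0.62 × 4.39 = 2.7218 pp.
TFP growth = 6.42 − 2.492 = 3.928%.
TFP share of growth = 3.928 / 6.42 × 100 = 61.1838%.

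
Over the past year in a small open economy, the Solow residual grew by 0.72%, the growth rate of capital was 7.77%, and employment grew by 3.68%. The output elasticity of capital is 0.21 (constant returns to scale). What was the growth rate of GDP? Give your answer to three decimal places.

Labor's share = 1 − 0.21 = 0.79.
Capital: 0.21 × 7.77 = 1.6317 pp.
Employment: 0.79 × 3.68 = 2.9072 pp.
Output growth = 0.72 + 4.5389 = 5.2589%.

GDP growth was 5.259%.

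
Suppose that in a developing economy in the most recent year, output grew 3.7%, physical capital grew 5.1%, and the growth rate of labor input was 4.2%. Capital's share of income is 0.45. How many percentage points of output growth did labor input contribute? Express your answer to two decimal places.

Labor's share = 1 − 0.45 = 0.55.
Contribution = share × growth = 0.55 × 4.2 = 2.31 pp.

2.31 pp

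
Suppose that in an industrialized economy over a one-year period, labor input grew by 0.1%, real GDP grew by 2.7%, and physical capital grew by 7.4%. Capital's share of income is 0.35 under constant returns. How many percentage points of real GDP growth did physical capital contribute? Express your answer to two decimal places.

2.59 percentage points

Contribution = share × growth = 0.35 × 7.4 = 2.59 pp.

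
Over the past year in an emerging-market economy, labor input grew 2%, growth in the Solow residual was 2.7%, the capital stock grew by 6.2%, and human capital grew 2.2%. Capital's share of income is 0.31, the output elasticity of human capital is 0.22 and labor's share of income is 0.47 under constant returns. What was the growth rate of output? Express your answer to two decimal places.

Output growth was 6.05%.

Labor's share = 1 − 0.31 − 0.22 = 0.47.
The capital stock: 0.31 × 6.2 = 1.922 pp.
Human capital: 0.22 × 2.2 = 0.484 pp.
Labor input: 0.47 × 2 = 0.94 pp.
Output growth = 2.7 + 3.346 = 6.046%.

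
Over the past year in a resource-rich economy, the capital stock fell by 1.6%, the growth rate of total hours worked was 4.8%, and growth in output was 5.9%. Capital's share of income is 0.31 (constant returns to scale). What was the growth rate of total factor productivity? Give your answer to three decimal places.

Labor's share = 1 − 0.31 = 0.69.
The capital stock: 0.31 × (-1.6) = -0.496 pp.
Total hours worked: 0.69 × 4.8 = 3.312 pp.
TFP growth = 5.9 − 2.816 = 3.084%.

3.084%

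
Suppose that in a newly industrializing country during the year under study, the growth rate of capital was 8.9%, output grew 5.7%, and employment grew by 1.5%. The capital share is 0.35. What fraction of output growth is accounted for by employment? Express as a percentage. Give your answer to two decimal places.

Labor's share = 1 − 0.35 = 0.65.
Employment contributed 0.65 × 1.5 = 0.975 pp.
Share of growth = 0.975 / 5.7 × 100 = 17.1053%.

17.11%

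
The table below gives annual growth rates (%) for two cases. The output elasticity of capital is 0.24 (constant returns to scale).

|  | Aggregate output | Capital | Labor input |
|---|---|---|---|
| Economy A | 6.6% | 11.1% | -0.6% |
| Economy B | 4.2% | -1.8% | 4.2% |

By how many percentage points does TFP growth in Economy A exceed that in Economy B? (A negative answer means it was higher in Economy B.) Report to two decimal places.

Labor's share = 1 − 0.24 = 0.76.
Economy A: TFP = 6.6 − 2.664 + 0.456 = 4.392%.
Economy B: TFP = 4.2 + 0.432 − 3.192 = 1.44%.
Difference = 4.392 − (1.44) = 2.952 pp.

2.95 percentage points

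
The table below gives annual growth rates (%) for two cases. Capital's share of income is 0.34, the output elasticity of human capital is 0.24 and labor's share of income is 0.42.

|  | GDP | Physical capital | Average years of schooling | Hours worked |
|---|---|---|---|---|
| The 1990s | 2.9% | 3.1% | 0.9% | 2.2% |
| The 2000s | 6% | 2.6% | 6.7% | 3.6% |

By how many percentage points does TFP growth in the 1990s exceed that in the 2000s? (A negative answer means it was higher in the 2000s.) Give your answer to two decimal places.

-1.29 percentage points

Labor's share = 1 − 0.34 − 0.24 = 0.42.
The 1990s: TFP = 2.9 − 1.054 − 0.216 − 0.924 = 0.706%.
The 2000s: TFP = 6 − 0.884 − 1.608 − 1.512 = 1.996%.
Difference = 0.706 − (1.996) = -1.29 pp.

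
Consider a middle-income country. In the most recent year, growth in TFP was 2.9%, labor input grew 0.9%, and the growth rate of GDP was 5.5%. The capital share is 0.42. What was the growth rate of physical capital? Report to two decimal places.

4.95%

Labor's share = 1 − 0.42 = 0.58.
gY = gA + 0.58×0.9 + 0.42×g.
0.42×g = 5.5 − 2.9 − 0.522 = 2.078.
g = 2.078 / 0.42 = 4.9476%.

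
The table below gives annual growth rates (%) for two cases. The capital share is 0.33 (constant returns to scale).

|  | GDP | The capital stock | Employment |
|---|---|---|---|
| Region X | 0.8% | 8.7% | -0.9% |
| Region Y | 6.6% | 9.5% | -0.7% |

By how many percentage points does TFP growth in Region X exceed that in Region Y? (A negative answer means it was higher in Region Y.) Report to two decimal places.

Labor's share = 1 − 0.33 = 0.67.
Region X: TFP = 0.8 − 2.871 + 0.603 = -1.468%.
Region Y: TFP = 6.6 − 3.135 + 0.469 = 3.934%.
Difference = -1.468 − (3.934) = -5.402 pp.

-5.40 percentage points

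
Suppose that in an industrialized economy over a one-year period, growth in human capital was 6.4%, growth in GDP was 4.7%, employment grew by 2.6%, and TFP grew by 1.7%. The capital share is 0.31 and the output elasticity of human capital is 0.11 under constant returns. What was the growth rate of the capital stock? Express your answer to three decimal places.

2.542%

Labor's share = 1 − 0.31 − 0.11 = 0.58.
gY = gA + 0.11×6.4 + 0.58×2.6 + 0.31×g.
0.31×g = 4.7 − 1.7 − 2.212 = 0.788.
g = 0.788 / 0.31 = 2.54194%.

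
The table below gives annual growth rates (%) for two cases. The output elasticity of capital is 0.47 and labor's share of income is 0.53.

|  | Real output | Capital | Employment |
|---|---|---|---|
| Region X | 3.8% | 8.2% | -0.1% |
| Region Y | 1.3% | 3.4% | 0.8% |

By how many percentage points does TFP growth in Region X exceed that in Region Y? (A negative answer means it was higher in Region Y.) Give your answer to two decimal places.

Labor's share = 1 − 0.47 = 0.53.
Region X: TFP = 3.8 − 3.854 + 0.053 = -0.001%.
Region Y: TFP = 1.3 − 1.598 − 0.424 = -0.722%.
Difference = -0.001 − (-0.722) = 0.721 pp.

0.72 percentage points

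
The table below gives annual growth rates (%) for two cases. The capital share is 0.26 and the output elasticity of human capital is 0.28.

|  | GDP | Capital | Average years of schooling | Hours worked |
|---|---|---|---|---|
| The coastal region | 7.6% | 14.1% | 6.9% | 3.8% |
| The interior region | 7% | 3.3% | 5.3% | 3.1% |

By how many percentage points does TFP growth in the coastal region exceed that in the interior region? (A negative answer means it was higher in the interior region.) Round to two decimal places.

-2.98 percentage points

Labor's share = 1 − 0.26 − 0.28 = 0.46.
The coastal region: TFP = 7.6 − 3.666 − 1.932 − 1.748 = 0.254%.
The interior region: TFP = 7 − 0.858 − 1.484 − 1.426 = 3.232%.
Difference = 0.254 − (3.232) = -2.978 pp.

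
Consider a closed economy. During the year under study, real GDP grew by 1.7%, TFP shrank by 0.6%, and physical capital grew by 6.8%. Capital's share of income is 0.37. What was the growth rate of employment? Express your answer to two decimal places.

Labor's share = 1 − 0.37 = 0.63.
gY = gA + 0.37×6.8 + 0.63×g.
0.63×g = 1.7 + 0.6 − 2.516 = -0.216.
g = -0.216 / 0.63 = -0.3429%.

-0.34%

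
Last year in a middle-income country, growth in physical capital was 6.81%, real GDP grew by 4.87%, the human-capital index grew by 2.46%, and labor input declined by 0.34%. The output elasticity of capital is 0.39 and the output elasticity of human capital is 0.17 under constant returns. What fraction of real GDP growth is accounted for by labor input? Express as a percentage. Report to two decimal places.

Labor input accounted for -3.07% of growth.

Labor's share = 1 − 0.39 − 0.17 = 0.44.
Labor input contributed 0.44 × (-0.34) = -0.1496 pp.
Share of growth = -0.1496 / 4.87 × 100 = -3.0719%.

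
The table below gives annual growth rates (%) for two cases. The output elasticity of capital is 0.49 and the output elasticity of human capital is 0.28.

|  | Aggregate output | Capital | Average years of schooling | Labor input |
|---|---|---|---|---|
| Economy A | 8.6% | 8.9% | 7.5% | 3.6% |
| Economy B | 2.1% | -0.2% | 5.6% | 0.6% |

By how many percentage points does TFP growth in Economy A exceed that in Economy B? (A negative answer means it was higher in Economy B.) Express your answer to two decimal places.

Labor's share = 1 − 0.49 − 0.28 = 0.23.
Economy A: TFP = 8.6 − 4.361 − 2.1 − 0.828 = 1.311%.
Economy B: TFP = 2.1 + 0.098 − 1.568 − 0.138 = 0.492%.
Difference = 1.311 − (0.492) = 0.819 pp.

0.82 percentage points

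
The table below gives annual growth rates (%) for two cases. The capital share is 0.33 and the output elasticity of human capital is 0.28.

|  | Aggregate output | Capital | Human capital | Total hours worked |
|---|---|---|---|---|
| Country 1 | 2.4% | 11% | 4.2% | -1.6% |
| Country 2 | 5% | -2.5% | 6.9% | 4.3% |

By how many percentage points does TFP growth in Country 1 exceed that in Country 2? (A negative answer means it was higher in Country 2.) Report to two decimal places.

Labor's share = 1 − 0.33 − 0.28 = 0.39.
Country 1: TFP = 2.4 − 3.63 − 1.176 + 0.624 = -1.782%.
Country 2: TFP = 5 + 0.825 − 1.932 − 1.677 = 2.216%.
Difference = -1.782 − (2.216) = -3.998 pp.

-4.00 percentage points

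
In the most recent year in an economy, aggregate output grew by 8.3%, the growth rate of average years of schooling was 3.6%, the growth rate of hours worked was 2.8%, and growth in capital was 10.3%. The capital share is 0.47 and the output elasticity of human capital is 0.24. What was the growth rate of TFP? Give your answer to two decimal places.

Labor's share = 1 − 0.47 − 0.24 = 0.29.
Capital: 0.47 × 10.3 = 4.841 pp.
Average years of schooling: 0.24 × 3.6 = 0.864 pp.
Hours worked: 0.29 × 2.8 = 0.812 pp.
TFP growth = 8.3 − 6.517 = 1.783%.

1.78%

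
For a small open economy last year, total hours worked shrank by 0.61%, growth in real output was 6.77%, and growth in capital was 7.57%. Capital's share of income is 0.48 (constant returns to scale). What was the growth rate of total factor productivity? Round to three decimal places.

Total factor productivity grew 3.454%.

Labor's share = 1 − 0.48 = 0.52.
Capital: 0.48 × 7.57 = 3.6336 pp.
Total hours worked: 0.52 × (-0.61) = -0.3172 pp.
TFP growth = 6.77 − 3.3164 = 3.4536%.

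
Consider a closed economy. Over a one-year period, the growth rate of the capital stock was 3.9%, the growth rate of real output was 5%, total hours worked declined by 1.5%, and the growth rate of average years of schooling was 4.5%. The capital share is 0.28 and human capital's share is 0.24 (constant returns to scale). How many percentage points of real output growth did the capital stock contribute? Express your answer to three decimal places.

Contribution = share × growth = 0.28 × 3.9 = 1.092 pp.

1.092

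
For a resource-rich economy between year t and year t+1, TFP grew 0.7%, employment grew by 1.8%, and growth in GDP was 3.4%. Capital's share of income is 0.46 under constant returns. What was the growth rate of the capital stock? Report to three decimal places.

Labor's share = 1 − 0.46 = 0.54.
gY = gA + 0.54×1.8 + 0.46×g.
0.46×g = 3.4 − 0.7 − 0.972 = 1.728.
g = 1.728 / 0.46 = 3.75652%.

3.757%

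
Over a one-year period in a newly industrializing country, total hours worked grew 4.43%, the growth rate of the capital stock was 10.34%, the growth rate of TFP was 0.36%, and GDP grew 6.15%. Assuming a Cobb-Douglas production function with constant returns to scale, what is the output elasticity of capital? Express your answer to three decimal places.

gY = gA + α·gK + (1−α)·gL, so gY − gA − gL = α(gK − gL).
6.15 − 0.36 − 4.43 = α × (10.34 − 4.43).
1.36 = 5.91 α, so α = 0.23012.

The output elasticity of capital is 0.230.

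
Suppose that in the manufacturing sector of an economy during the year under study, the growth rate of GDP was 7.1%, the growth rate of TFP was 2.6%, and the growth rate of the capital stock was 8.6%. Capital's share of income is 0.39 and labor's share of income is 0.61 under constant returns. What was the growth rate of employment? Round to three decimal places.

1.879%

Labor's share = 1 − 0.39 = 0.61.
gY = gA + 0.39×8.6 + 0.61×g.
0.61×g = 7.1 − 2.6 − 3.354 = 1.146.
g = 1.146 / 0.61 = 1.87869%.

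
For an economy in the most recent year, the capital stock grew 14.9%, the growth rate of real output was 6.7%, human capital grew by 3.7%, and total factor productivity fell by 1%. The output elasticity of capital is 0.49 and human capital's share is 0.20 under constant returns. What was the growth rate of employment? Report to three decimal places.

Labor's share = 1 − 0.49 − 0.2 = 0.31.
gY = gA + 0.49×14.9 + 0.2×3.7 + 0.31×g.
0.31×g = 6.7 + 1 − 8.041 = -0.341.
g = -0.341 / 0.31 = -1.1%.

-1.100%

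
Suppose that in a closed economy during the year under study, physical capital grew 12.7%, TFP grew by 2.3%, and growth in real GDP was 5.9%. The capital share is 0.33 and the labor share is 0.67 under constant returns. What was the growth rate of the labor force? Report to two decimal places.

-0.88%

Labor's share = 1 − 0.33 = 0.67.
gY = gA + 0.33×12.7 + 0.67×g.
0.67×g = 5.9 − 2.3 − 4.191 = -0.591.
g = -0.591 / 0.67 = -0.8821%.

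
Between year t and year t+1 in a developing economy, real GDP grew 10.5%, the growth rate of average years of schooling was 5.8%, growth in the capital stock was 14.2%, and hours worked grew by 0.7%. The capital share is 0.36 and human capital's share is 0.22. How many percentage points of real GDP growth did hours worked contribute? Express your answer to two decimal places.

0.29

Labor's share = 1 − 0.36 − 0.22 = 0.42.
Contribution = share × growth = 0.42 × 0.7 = 0.294 pp.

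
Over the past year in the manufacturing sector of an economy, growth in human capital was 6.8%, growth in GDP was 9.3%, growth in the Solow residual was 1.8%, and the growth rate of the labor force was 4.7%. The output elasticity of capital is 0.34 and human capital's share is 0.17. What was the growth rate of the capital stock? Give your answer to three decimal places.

Labor's share = 1 − 0.34 − 0.17 = 0.49.
gY = gA + 0.17×6.8 + 0.49×4.7 + 0.34×g.
0.34×g = 9.3 − 1.8 − 3.459 = 4.041.
g = 4.041 / 0.34 = 11.88529%.

11.885%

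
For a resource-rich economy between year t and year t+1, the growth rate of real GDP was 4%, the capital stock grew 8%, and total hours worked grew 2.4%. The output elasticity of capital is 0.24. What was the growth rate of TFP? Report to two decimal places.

TFP growth was 0.26%.

Labor's share = 1 − 0.24 = 0.76.
The capital stock: 0.24 × 8 = 1.92 pp.
Total hours worked: 0.76 × 2.4 = 1.824 pp.
TFP growth = 4 − 3.744 = 0.256%.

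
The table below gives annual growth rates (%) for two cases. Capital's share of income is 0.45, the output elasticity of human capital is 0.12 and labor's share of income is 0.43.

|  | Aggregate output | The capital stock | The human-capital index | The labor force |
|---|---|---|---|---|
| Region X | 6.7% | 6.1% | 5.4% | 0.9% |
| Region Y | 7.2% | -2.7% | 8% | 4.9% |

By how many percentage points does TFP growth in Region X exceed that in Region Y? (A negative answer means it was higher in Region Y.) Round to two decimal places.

-2.43 percentage points

Labor's share = 1 − 0.45 − 0.12 = 0.43.
Region X: TFP = 6.7 − 2.745 − 0.648 − 0.387 = 2.92%.
Region Y: TFP = 7.2 + 1.215 − 0.96 − 2.107 = 5.348%.
Difference = 2.92 − (5.348) = -2.428 pp.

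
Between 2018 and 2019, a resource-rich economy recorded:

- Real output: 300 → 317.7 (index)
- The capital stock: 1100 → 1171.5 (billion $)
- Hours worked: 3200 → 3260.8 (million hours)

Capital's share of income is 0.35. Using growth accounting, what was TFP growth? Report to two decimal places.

TFP growth was 2.39%.

Real output growth = (317.7 − 300) / 300 = 5.9%.
The capital stock growth = (1171.5 − 1100) / 1100 = 6.5%.
Hours worked growth = (3260.8 − 3200) / 3200 = 1.9%.
Labor's share = 1 − 0.35 = 0.65.
The capital stock: 0.35 × 6.5 = 2.275 pp.
Hours worked: 0.65 × 1.9 = 1.235 pp.
TFP growth = 5.9 − 3.51 = 2.39%.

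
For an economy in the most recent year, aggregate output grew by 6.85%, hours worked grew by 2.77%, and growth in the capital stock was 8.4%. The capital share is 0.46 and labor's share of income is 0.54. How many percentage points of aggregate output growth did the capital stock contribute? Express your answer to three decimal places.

Contribution = share × growth = 0.46 × 8.4 = 3.864 pp.

3.864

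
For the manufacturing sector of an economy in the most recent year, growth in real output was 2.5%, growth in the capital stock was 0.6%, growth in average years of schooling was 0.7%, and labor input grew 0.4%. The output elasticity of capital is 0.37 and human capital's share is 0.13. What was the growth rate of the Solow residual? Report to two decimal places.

The Solow residual growth was 1.99%.

Labor's share = 1 − 0.37 − 0.13 = 0.5.
The capital stock: 0.37 × 0.6 = 0.222 pp.
Average years of schooling: 0.13 × 0.7 = 0.091 pp.
Labor input: 0.5 × 0.4 = 0.2 pp.
TFP growth = 2.5 − 0.513 = 1.987%.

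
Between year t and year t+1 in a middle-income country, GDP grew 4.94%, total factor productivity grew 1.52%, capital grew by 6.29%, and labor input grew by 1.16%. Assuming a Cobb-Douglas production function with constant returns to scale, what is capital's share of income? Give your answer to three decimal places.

gY = gA + α·gK + (1−α)·gL, so gY − gA − gL = α(gK − gL).
4.94 − 1.52 − 1.16 = α × (6.29 − 1.16).
2.26 = 5.13 α, so α = 0.44055.

Capital's share of income is 0.441.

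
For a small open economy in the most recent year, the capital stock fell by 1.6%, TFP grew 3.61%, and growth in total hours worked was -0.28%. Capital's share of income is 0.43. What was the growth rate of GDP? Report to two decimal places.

Labor's share = 1 − 0.43 = 0.57.
The capital stock: 0.43 × (-1.6) = -0.688 pp.
Total hours worked: 0.57 × (-0.28) = -0.1596 pp.
Output growth = 3.61 + (-0.8476) = 2.7624%.

2.76%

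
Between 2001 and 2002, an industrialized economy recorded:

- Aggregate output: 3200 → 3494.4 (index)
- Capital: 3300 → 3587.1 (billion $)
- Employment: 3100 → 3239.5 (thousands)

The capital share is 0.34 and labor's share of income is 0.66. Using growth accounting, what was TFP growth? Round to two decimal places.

3.27%

Aggregate output growth = (3494.4 − 3200) / 3200 = 9.2%.
Capital growth = (3587.1 − 3300) / 3300 = 8.7%.
Employment growth = (3239.5 − 3100) / 3100 = 4.5%.
Labor's share = 1 − 0.34 = 0.66.
Capital: 0.34 × 8.7 = 2.958 pp.
Employment: 0.66 × 4.5 = 2.97 pp.
TFP growth = 9.2 − 5.928 = 3.272%.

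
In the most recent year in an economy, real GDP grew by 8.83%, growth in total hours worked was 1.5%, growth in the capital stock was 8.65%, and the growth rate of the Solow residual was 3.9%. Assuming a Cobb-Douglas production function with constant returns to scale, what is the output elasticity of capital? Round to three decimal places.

0.480

gY = gA + α·gK + (1−α)·gL, so gY − gA − gL = α(gK − gL).
8.83 − 3.9 − 1.5 = α × (8.65 − 1.5).
3.43 = 7.15 α, so α = 0.47972.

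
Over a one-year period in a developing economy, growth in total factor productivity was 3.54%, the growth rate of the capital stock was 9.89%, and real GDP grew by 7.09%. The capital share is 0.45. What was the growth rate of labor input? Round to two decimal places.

-1.64%

Labor's share = 1 − 0.45 = 0.55.
gY = gA + 0.45×9.89 + 0.55×g.
0.55×g = 7.09 − 3.54 − 4.4505 = -0.9005.
g = -0.9005 / 0.55 = -1.6373%.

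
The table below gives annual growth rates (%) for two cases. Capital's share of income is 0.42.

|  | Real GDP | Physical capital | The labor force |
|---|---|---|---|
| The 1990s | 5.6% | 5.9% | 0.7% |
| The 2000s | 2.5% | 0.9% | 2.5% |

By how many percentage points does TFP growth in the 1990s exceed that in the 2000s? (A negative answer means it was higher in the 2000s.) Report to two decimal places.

Labor's share = 1 − 0.42 = 0.58.
The 1990s: TFP = 5.6 − 2.478 − 0.406 = 2.716%.
The 2000s: TFP = 2.5 − 0.378 − 1.45 = 0.672%.
Difference = 2.716 − (0.672) = 2.044 pp.

2.04 percentage points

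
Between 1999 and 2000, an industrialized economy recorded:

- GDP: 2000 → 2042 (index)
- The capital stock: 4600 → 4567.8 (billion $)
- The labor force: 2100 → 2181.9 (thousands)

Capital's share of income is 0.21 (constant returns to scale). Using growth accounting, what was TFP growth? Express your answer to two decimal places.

GDP growth = (2042 − 2000) / 2000 = 2.1%.
The capital stock growth = (4567.8 − 4600) / 4600 = -0.7%.
The labor force growth = (2181.9 − 2100) / 2100 = 3.9%.
Labor's share = 1 − 0.21 = 0.79.
The capital stock: 0.21 × (-0.7) = -0.147 pp.
The labor force: 0.79 × 3.9 = 3.081 pp.
TFP growth = 2.1 − 2.934 = -0.834%.

-0.83%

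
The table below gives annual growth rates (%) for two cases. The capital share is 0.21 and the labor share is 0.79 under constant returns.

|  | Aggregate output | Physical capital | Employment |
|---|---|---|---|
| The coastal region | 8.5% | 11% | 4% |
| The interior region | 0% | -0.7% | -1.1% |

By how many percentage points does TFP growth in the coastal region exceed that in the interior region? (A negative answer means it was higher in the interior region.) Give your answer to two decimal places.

2.01 percentage points

Labor's share = 1 − 0.21 = 0.79.
The coastal region: TFP = 8.5 − 2.31 − 3.16 = 3.03%.
The interior region: TFP = 0 + 0.147 + 0.869 = 1.016%.
Difference = 3.03 − (1.016) = 2.014 pp.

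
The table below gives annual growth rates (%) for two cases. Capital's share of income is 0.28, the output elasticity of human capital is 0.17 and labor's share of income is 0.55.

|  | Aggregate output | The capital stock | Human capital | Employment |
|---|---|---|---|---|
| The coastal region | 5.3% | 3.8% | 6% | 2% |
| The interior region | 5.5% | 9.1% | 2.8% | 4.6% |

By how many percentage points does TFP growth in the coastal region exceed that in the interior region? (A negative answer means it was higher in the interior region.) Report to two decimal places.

Labor's share = 1 − 0.28 − 0.17 = 0.55.
The coastal region: TFP = 5.3 − 1.064 − 1.02 − 1.1 = 2.116%.
The interior region: TFP = 5.5 − 2.548 − 0.476 − 2.53 = -0.054%.
Difference = 2.116 − (-0.054) = 2.17 pp.

2.17 percentage points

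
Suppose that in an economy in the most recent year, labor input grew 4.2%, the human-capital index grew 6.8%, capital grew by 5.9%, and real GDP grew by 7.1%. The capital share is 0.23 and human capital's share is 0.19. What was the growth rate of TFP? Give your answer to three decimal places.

Labor's share = 1 − 0.23 − 0.19 = 0.58.
Capital: 0.23 × 5.9 = 1.357 pp.
The human-capital index: 0.19 × 6.8 = 1.292 pp.
Labor input: 0.58 × 4.2 = 2.436 pp.
TFP growth = 7.1 − 5.085 = 2.015%.

2.015%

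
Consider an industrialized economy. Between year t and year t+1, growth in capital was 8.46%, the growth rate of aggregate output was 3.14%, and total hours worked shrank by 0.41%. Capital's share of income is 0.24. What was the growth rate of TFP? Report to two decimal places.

1.42%

Labor's share = 1 − 0.24 = 0.76.
Capital: 0.24 × 8.46 = 2.0304 pp.
Total hours worked: 0.76 × (-0.41) = -0.3116 pp.
TFP growth = 3.14 − 1.7188 = 1.4212%.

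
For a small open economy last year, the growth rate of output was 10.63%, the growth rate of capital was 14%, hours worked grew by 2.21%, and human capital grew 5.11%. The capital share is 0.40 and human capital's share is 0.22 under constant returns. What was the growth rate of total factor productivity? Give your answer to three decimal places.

Labor's share = 1 − 0.4 − 0.22 = 0.38.
Capital: 0.4 × 14 = 5.6 pp.
Human capital: 0.22 × 5.11 = 1.1242 pp.
Hours worked: 0.38 × 2.21 = 0.8398 pp.
TFP growth = 10.63 − 7.564 = 3.066%.

3.066%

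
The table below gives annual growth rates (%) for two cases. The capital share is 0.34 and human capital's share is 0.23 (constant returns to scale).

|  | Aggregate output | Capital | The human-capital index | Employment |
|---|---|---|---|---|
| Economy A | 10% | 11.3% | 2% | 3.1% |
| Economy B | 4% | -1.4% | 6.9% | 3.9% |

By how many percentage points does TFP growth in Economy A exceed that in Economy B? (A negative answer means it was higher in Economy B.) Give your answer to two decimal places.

Labor's share = 1 − 0.34 − 0.23 = 0.43.
Economy A: TFP = 10 − 3.842 − 0.46 − 1.333 = 4.365%.
Economy B: TFP = 4 + 0.476 − 1.587 − 1.677 = 1.212%.
Difference = 4.365 − (1.212) = 3.153 pp.

3.15 percentage points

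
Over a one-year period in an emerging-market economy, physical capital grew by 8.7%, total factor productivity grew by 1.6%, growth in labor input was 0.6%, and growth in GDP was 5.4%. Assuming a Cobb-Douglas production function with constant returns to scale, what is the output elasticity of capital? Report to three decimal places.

0.395

gY = gA + α·gK + (1−α)·gL, so gY − gA − gL = α(gK − gL).
5.4 − 1.6 − 0.6 = α × (8.7 − 0.6).
3.2 = 8.1 α, so α = 0.39506.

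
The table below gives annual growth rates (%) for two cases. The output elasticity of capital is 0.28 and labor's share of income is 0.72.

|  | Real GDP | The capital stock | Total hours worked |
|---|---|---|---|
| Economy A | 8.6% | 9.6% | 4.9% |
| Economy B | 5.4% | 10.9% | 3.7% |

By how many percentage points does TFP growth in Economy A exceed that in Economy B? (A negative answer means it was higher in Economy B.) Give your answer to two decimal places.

Labor's share = 1 − 0.28 = 0.72.
Economy A: TFP = 8.6 − 2.688 − 3.528 = 2.384%.
Economy B: TFP = 5.4 − 3.052 − 2.664 = -0.316%.
Difference = 2.384 − (-0.316) = 2.7 pp.

2.70 percentage points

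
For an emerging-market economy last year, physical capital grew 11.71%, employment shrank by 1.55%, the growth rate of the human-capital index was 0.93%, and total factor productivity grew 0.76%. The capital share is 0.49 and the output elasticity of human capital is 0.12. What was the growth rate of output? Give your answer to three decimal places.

Labor's share = 1 − 0.49 − 0.12 = 0.39.
Physical capital: 0.49 × 11.71 = 5.7379 pp.
The human-capital index: 0.12 × 0.93 = 0.1116 pp.
Employment: 0.39 × (-1.55) = -0.6045 pp.
Output growth = 0.76 + 5.245 = 6.005%.

6.005%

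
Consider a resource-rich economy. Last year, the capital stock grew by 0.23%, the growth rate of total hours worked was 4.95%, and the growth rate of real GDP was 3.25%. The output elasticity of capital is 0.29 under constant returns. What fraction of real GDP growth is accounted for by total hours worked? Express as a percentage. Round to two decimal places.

Labor's share = 1 − 0.29 = 0.71.
Total hours worked contributed 0.71 × 4.95 = 3.5145 pp.
Share of growth = 3.5145 / 3.25 × 100 = 108.1385%.

108.14%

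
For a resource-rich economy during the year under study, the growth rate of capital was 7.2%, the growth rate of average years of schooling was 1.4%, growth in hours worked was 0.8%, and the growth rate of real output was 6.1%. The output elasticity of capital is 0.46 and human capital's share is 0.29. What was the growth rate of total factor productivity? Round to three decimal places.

2.182%

Labor's share = 1 − 0.46 − 0.29 = 0.25.
Capital: 0.46 × 7.2 = 3.312 pp.
Average years of schooling: 0.29 × 1.4 = 0.406 pp.
Hours worked: 0.25 × 0.8 = 0.2 pp.
TFP growth = 6.1 − 3.918 = 2.182%.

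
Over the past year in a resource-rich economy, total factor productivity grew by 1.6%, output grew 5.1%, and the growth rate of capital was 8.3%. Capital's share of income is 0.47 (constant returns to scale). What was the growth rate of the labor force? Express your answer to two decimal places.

-0.76%

Labor's share = 1 − 0.47 = 0.53.
gY = gA + 0.47×8.3 + 0.53×g.
0.53×g = 5.1 − 1.6 − 3.901 = -0.401.
g = -0.401 / 0.53 = -0.7566%.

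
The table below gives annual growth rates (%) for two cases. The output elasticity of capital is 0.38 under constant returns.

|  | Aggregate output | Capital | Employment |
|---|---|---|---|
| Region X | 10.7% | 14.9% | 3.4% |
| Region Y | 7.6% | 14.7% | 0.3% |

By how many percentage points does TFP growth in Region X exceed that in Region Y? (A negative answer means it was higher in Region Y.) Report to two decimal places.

1.10 percentage points

Labor's share = 1 − 0.38 = 0.62.
Region X: TFP = 10.7 − 5.662 − 2.108 = 2.93%.
Region Y: TFP = 7.6 − 5.586 − 0.186 = 1.828%.
Difference = 2.93 − (1.828) = 1.102 pp.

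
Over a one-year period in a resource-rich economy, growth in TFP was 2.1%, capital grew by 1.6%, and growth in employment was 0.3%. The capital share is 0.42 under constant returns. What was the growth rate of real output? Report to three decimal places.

2.946%

Labor's share = 1 − 0.42 = 0.58.
Capital: 0.42 × 1.6 = 0.672 pp.
Employment: 0.58 × 0.3 = 0.174 pp.
Output growth = 2.1 + 0.846 = 2.946%.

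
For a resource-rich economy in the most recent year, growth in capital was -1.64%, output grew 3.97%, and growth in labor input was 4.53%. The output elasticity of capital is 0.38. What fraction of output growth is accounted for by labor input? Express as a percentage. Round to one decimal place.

Labor's share = 1 − 0.38 = 0.62.
Labor input contributed 0.62 × 4.53 = 2.8086 pp.
Share of growth = 2.8086 / 3.97 × 100 = 70.746%.

70.7%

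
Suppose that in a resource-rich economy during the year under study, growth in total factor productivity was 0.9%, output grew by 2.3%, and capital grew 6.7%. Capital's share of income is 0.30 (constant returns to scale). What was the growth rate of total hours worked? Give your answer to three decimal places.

-0.871%

Labor's share = 1 − 0.3 = 0.7.
gY = gA + 0.3×6.7 + 0.7×g.
0.7×g = 2.3 − 0.9 − 2.01 = -0.61.
g = -0.61 / 0.7 = -0.87143%.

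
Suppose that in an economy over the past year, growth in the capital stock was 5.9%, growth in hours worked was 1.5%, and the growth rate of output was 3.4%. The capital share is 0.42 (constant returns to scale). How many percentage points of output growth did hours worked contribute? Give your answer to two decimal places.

0.87

Labor's share = 1 − 0.42 = 0.58.
Contribution = share × growth = 0.58 × 1.5 = 0.87 pp.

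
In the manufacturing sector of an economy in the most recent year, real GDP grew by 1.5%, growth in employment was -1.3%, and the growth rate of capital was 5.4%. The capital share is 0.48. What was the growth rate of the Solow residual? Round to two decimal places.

Labor's share = 1 − 0.48 = 0.52.
Capital: 0.48 × 5.4 = 2.592 pp.
Employment: 0.52 × (-1.3) = -0.676 pp.
TFP growth = 1.5 − 1.916 = -0.416%.

-0.42%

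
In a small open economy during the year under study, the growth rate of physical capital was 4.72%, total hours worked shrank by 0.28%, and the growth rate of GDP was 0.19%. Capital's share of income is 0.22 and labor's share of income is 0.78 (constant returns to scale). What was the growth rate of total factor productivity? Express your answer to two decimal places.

-0.63%

Labor's share = 1 − 0.22 = 0.78.
Physical capital: 0.22 × 4.72 = 1.0384 pp.
Total hours worked: 0.78 × (-0.28) = -0.2184 pp.
TFP growth = 0.19 − 0.82 = -0.63%.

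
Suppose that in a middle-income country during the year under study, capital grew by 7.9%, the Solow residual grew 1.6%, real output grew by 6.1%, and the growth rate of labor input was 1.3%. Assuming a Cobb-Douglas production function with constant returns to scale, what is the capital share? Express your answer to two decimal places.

gY = gA + α·gK + (1−α)·gL, so gY − gA − gL = α(gK − gL).
6.1 − 1.6 − 1.3 = α × (7.9 − 1.3).
3.2 = 6.6 α, so α = 0.4848.

0.48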